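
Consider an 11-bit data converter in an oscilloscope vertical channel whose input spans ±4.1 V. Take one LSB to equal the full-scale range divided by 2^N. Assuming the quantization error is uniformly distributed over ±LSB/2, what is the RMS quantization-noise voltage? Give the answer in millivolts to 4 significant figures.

Range = 4.1 − (-4.1) = 8.2 V.
One LSB is 8.2 V / 2048 = 4.00391 mV.
V_rms = LSB/√12 = 4.00391 mV / √12 = 1.156 mV.

1.156 mV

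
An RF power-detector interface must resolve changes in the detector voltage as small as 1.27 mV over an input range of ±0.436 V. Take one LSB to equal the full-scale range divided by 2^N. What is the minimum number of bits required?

10 bits

Span: 0.436 V − (-0.436 V) = 0.872 V.
Required number of levels: 0.872/1.27 mV = 686.61; smallest N with 2^N ≥ that is 10.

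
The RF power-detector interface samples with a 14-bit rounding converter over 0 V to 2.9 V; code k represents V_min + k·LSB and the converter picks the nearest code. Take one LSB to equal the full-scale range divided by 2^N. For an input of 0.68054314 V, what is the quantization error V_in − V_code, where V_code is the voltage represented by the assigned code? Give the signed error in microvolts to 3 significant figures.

V_FS = 2.9 V. LSB = 2.9 V / 2^14 ≈ 177.0 µV.
Position in LSBs: (0.68054314 − (0)) × 16384/2.9 = 3844.8341; rounding gives k = 3845.
V_code = 0 + (3845/16384) × 2.9 = 0.68057250977 V.
Error = V_in − V_code = 0.68054314 − (0.68057250977) = −29.4 µV.

−29.4 µV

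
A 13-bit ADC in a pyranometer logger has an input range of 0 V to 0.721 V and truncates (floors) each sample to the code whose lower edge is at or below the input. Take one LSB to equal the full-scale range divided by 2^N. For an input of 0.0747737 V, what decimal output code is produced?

849

Full-scale range = 0.721 V. LSB = 0.721 V / 2^13 ≈ 88.01 µV.
V_in − V_min = 0.0747737 − (0) = 0.0747737 V.
Divide by LSB: 0.0747737 × 8192/0.721 = 849.5786.
Truncating gives code 849.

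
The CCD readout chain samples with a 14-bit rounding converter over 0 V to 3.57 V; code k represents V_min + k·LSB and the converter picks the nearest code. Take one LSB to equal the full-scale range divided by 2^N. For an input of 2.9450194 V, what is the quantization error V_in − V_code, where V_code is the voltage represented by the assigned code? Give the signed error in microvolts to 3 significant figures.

−56.3 µV

Range is 3.57 V. LSB = 3.57 V / 2^14 ≈ 217.9 µV.
(V_in − V_min)/LSB = (2.9450194 − (0)) × 16384/3.57 = 13515.7417 → nearest code k = 13516.
Reconstructed level: 0 + 13516 × 3.57/16384 V = 2.9450756836 V.
Error = V_in − V_code = 2.9450194 − (2.9450756836) = −56.3 µV.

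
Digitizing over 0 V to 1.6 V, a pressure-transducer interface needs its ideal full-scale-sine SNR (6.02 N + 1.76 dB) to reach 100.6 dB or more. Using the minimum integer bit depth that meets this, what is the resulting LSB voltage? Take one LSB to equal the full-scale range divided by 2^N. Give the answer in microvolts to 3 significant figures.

Span = 1.6 V.
Required N = ⌈(100.6 − 1.76)/6.02⌉ = ⌈16.419⌉ = 17.
One LSB is 1.6 V / 131072 = 12.2 µV.

12.2 µV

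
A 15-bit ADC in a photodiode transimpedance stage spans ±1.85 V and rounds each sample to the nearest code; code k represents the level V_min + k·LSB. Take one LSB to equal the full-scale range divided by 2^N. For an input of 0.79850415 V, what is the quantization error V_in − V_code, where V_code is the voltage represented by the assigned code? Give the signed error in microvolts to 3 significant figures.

−31.0 µV

Range = 1.85 − (-1.85) = 3.7 V. LSB = 3.7 V / 2^15 ≈ 112.9 µV.
(V_in − V_min)/LSB = (0.79850415 − (-1.85)) × 32768/3.7 = 23455.7254 → nearest code k = 23456.
Reconstructed level: -1.85 + 23456 × 3.7/32768 V = 0.79853515625 V.
e = 0.79850415 − (0.79853515625) = −31.0 µV.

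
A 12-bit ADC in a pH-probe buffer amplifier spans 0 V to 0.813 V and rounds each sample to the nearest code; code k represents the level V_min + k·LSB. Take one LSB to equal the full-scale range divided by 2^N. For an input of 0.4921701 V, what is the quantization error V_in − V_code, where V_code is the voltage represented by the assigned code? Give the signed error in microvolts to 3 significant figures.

Range is 0.813 V. LSB = 0.813 V / 2^12 ≈ 198.5 µV.
(0.4921701 − (0)) / LSB = 0.4921701 × 4096/0.813 = 2479.6171. Nearest integer: k = 2480.
V_code = 0 + (2480/4096) × 0.813 = 0.4922460938 V.
V_in − V_code = 0.4921701 − (0.4922460938) = −76.0 µV.

−76.0 µV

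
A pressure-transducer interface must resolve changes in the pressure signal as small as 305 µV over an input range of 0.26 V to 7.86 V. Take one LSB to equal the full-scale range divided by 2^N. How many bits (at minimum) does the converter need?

15 bits

The full-scale span is 7.86 − (0.26) = 7.6 V.
Levels needed ≥ 7.6/305 µV = 24920. 2^15 = 32768 suffices, so N_min = 15.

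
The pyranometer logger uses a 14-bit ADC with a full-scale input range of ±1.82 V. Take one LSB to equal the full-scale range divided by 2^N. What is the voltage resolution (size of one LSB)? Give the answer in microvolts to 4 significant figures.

222.2 µV

Span: 1.82 V − (-1.82 V) = 3.64 V.
2^14 = 16384 levels.
LSB = 3.64 V ÷ 2^14 = 3.64/16384 V = 222.2 µV.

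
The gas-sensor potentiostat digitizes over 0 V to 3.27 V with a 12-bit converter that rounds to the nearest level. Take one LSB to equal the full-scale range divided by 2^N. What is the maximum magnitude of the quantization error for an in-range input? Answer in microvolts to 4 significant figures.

399.2 µV

Full-scale range = 3.27 V.
LSB = 3.27 V / 2^12 = 0.798340 mV.
|e|_max = LSB/2 = 399.2 µV.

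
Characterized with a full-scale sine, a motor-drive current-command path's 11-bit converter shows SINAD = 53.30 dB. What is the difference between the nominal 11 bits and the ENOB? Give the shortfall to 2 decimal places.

2.44 bits

ENOB = (SINAD − 1.76)/6.02 = (53.30 − 1.76)/6.02 = 8.5615 bits.
11 − 8.5615 = 2.44 bits below nominal.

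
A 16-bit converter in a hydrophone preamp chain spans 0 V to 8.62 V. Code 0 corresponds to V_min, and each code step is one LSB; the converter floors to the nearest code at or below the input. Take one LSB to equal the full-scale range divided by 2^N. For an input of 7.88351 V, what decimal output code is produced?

V_FS = 8.62 V. LSB = 8.62 V / 2^16 ≈ 131.5 µV.
(V_in − V_min) × 2^16/range = (7.88351 − (0)) × 65536/8.62 = 59936.625.
Floor → code = 59936.

59936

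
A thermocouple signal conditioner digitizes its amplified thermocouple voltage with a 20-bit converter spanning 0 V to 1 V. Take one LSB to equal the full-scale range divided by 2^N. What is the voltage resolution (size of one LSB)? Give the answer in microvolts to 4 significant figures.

Full-scale range = 1 V.
Number of codes = 2^20 = 1048576.
One LSB is 1 V / 1048576 = 0.9537 µV.

0.9537 µV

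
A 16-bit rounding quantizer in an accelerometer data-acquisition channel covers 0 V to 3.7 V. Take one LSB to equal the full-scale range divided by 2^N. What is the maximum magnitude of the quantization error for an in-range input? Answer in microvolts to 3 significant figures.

Full-scale range = 3.7 V.
Step size = 3.7/65536 V = 56.458 µV.
A rounding quantizer has |error| ≤ LSB/2 = 28.2 µV.

28.2 µV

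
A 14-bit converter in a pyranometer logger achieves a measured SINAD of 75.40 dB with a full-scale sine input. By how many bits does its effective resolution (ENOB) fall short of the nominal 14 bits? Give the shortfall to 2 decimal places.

ENOB = (SINAD − 1.76)/6.02 = (75.40 − 1.76)/6.02 = 12.2326 bits.
Lost resolution: 14 − 12.2326 = 1.7674 bits.

1.77 bits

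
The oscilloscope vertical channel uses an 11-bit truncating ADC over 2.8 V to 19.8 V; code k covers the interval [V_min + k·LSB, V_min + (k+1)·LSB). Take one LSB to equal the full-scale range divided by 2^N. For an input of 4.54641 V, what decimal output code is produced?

Full-scale range = 19.8 V − (2.8 V) = 17 V. LSB = 17 V / 2^11 ≈ 8.301 mV.
(V_in − V_min) × 2^11/range = (4.54641 − (2.8)) × 2048/17 = 210.391.
Floor → code = 210.

210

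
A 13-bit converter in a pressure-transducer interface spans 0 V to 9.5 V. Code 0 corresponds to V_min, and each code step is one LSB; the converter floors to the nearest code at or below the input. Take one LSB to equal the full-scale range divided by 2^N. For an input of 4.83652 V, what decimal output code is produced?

Full-scale range = 9.5 V. LSB = 9.5 V / 2^13 ≈ 1.160 mV.
code = ⌊(V_in − V_min)/LSB⌋ = ⌊(V_in − V_min) × 2^13 / range⌋
     = ⌊(4.83652 − (0)) × 8192 / 9.5⌋ = ⌊4.83652 × 8192/9.5⌋
     = ⌊4170.608⌋ = 4170.

4170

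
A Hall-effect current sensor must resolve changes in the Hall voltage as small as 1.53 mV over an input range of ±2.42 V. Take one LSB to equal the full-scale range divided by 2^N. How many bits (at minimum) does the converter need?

Full-scale range = 2.42 V − (-2.42 V) = 4.84 V.
Required number of levels: 4.84/1.53 mV = 3163.4; smallest N with 2^N ≥ that is 12.

12 bits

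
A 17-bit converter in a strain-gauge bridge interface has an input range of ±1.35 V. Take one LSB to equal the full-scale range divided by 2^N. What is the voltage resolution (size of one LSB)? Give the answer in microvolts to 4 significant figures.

The full-scale span is 1.35 − (-1.35) = 2.7 V.
Number of codes = 2^17 = 131072.
Step size = 2.7/131072 V = 20.60 µV.

20.60 µV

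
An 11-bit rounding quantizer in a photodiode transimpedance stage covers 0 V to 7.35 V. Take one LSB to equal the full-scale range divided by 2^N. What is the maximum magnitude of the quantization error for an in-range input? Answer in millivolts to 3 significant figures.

1.79 mV

Span = 7.35 V.
LSB = 7.35 V ÷ 2^11 = 7.35/2048 V = 3.5889 mV.
A rounding quantizer has |error| ≤ LSB/2 = 1.79 mV.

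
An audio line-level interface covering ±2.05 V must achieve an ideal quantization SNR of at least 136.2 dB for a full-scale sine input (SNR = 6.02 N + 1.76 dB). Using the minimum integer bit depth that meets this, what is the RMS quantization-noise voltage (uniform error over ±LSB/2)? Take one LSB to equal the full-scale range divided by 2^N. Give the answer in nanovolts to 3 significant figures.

141 nV

Span: 2.05 V − (-2.05 V) = 4.1 V.
Solving 6.02 N ≥ 136.2 − 1.76: N ≥ 22.332. Round up → N = 23.
One LSB is 4.1 V / 8388608 = 488.76 nV.
RMS noise = LSB/√12 = 141 nV.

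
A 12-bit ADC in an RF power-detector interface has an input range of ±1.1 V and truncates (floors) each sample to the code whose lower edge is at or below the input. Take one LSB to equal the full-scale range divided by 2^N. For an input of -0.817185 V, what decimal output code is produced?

526

Span: 1.1 V − (-1.1 V) = 2.2 V. LSB = 2.2 V / 2^12 ≈ 0.5371 mV.
(V_in − V_min) × 2^12/range = (-0.817185 − (-1.1)) × 4096/2.2 = 526.550.
Floor → code = 526.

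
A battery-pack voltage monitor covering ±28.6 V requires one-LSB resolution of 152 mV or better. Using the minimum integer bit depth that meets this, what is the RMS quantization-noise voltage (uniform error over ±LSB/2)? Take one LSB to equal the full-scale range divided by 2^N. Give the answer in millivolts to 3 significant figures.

32.3 mV

Span: 28.6 V − (-28.6 V) = 57.2 V.
Need 2^N ≥ 57.2 V / 152 mV = 376.3 → N_min = 9.
LSB = 57.2 V / 2^9 = 111.72 mV.
RMS noise = LSB/√12 = 32.3 mV.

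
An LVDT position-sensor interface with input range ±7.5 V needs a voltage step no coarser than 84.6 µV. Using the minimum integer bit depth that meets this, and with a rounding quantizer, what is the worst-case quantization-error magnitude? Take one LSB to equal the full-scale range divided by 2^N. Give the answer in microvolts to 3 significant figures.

Span: 7.5 V − (-7.5 V) = 15 V.
Required number of levels: 15/84.6 µV = 177300; smallest N with 2^N ≥ that is 18.
LSB = 15 V / 2^18 = 57.220 µV.
Half an LSB is 28.6 µV.

28.6 µV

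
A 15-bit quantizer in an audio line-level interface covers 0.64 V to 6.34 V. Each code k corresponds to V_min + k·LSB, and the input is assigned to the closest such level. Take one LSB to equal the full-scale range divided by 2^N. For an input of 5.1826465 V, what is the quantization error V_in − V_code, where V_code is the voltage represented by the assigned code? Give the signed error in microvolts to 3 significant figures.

The full-scale span is 6.34 − (0.64) = 5.7 V. LSB = 5.7 V / 2^15 ≈ 174.0 µV.
(V_in − V_min)/LSB = (5.1826465 − (0.64)) × 32768/5.7 = 26114.6387 → nearest code k = 26115.
V_code = V_min + k × range/2^15 = 0.64 + 26115 × 5.7/32768 = 5.1827093506 V.
Error = V_in − V_code = 5.1826465 − (5.1827093506) = −62.9 µV.

−62.9 µV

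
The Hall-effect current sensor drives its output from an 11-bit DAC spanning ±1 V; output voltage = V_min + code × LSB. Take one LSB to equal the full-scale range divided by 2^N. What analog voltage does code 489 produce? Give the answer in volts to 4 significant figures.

-0.5225 V

Range = 1 − (-1) = 2 V. LSB = 2 V / 2^11.
V_out = -1 + 489 × (2/2048) V
      = -1 + 0.477539 = -0.522461 V.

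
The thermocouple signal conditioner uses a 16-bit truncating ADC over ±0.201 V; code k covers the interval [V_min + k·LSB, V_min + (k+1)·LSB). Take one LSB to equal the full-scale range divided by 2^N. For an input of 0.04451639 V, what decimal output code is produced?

40025

Span: 0.201 V − (-0.201 V) = 0.402 V. LSB = 0.402 V / 2^16 ≈ 6.134 µV.
V_in − V_min = 0.04451639 − (-0.201) = 0.24551639 V.
Divide by LSB: 0.24551639 × 65536/0.402 = 40025.2789.
Truncating gives code 40025.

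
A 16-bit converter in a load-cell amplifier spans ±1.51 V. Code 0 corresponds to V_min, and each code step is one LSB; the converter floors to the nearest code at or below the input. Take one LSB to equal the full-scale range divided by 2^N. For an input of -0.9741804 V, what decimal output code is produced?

11627

Span: 1.51 V − (-1.51 V) = 3.02 V. LSB = 3.02 V / 2^16 ≈ 46.08 µV.
code = ⌊(V_in − V_min)/LSB⌋ = ⌊(V_in − V_min) × 2^16 / range⌋
     = ⌊(-0.9741804 − (-1.51)) × 65536 / 3.02⌋ = ⌊0.5358196 × 65536/3.02⌋
     = ⌊11627.640⌋ = 11627.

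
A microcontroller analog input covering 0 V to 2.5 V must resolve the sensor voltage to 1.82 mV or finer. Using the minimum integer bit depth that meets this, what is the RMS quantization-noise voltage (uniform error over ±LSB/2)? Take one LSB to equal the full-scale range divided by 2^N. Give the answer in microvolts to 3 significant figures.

Range is 2.5 V.
Required number of levels: 2.5/1.82 mV = 1373.6; smallest N with 2^N ≥ that is 11.
LSB = 2.5 V / 2^11 = 1.2207 mV.
σ_q = LSB/√12 = 1.2207 mV/3.4641 = 352 µV.

352 µV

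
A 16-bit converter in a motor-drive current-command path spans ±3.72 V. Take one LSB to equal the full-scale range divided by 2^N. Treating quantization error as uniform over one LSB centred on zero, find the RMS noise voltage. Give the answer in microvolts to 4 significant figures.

32.77 µV

Full-scale range = 3.72 V − (-3.72 V) = 7.44 V.
LSB = 7.44 V ÷ 2^16 = 7.44/65536 V = 113.525 µV.
For a uniform distribution on [−LSB/2, +LSB/2], V_rms = LSB/√12 = 113.525 µV/3.4641 = 32.77 µV.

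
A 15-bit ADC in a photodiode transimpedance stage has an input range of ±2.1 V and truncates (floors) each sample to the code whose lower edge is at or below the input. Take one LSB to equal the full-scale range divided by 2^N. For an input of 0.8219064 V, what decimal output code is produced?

22796

Range = 2.1 − (-2.1) = 4.2 V. LSB = 4.2 V / 2^15 ≈ 128.2 µV.
code = ⌊(V_in − V_min)/LSB⌋ = ⌊(V_in − V_min) × 2^15 / range⌋
     = ⌊(0.8219064 − (-2.1)) × 32768 / 4.2⌋ = ⌊2.9219064 × 32768/4.2⌋
     = ⌊22796.435⌋ = 22796.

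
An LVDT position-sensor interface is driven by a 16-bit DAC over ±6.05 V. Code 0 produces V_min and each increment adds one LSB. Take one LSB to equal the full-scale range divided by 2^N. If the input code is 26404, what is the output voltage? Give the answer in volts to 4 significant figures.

Range = 6.05 − (-6.05) = 12.1 V. LSB = 12.1 V / 2^16.
V_out = V_min + code × LSB = -6.05 V + 26404 × 12.1 V / 65536
      = -6.05 + 4.87501 = -1.17499 V.

-1.175 V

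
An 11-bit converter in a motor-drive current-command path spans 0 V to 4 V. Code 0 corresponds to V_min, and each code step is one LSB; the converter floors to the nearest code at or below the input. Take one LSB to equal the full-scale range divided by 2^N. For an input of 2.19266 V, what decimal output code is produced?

1122

Range is 4 V. LSB = 4 V / 2^11 ≈ 1.953 mV.
code = ⌊(V_in − V_min)/LSB⌋ = ⌊(V_in − V_min) × 2^11 / range⌋
     = ⌊(2.19266 − (0)) × 2048 / 4⌋ = ⌊2.19266 × 2048/4⌋
     = ⌊1122.642⌋ = 1122.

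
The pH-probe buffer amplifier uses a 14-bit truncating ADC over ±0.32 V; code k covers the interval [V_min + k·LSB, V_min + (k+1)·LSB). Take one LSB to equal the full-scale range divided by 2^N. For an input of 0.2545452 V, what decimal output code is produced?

14708

The full-scale span is 0.32 − (-0.32) = 0.64 V. LSB = 0.64 V / 2^14 ≈ 39.06 µV.
V_in − V_min = 0.2545452 − (-0.32) = 0.5745452 V.
Divide by LSB: 0.5745452 × 16384/0.64 = 14708.3571.
Truncating gives code 14708.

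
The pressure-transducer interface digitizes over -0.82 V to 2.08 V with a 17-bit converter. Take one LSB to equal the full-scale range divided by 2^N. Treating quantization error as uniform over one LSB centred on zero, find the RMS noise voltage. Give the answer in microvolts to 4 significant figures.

The full-scale span is 2.08 − (-0.82) = 2.9 V.
LSB = 2.9 V / 2^17 = 22.1252 µV.
σ_q = LSB/√12 = 22.1252 µV/3.4641 = 6.387 µV.

6.387 µV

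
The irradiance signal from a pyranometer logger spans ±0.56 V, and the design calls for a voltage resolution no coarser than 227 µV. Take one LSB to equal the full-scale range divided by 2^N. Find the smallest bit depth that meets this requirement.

13 bits

Span: 0.56 V − (-0.56 V) = 1.12 V.
Required number of levels: 1.12/227 µV = 4933.9; smallest N with 2^N ≥ that is 13.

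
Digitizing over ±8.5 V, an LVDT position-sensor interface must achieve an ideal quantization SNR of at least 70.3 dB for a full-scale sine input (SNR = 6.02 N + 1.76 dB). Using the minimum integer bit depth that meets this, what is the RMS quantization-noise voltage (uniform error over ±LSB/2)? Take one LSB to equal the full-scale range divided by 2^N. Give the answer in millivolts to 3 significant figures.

Full-scale range = 8.5 V − (-8.5 V) = 17 V.
N ≥ (70.3 − 1.76)/6.02 = 11.385 → N_min = 12.
Step size = 17/4096 V = 4.1504 mV.
σ_q = LSB/√12 = 4.1504 mV/3.4641 = 1.20 mV.

1.20 mV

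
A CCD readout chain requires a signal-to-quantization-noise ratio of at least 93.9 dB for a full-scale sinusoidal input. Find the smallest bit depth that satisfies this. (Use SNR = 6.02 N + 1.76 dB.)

6.02 N + 1.76 ≥ 93.9 gives N ≥ 15.306, so the minimum integer is 16.

16 bits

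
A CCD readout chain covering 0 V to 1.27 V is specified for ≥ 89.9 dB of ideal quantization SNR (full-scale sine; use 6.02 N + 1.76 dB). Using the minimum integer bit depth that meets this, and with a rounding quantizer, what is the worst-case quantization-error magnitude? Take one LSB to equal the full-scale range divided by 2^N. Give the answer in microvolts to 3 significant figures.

19.4 µV

V_FS = 1.27 V.
N ≥ (89.9 − 1.76)/6.02 = 14.641 → N_min = 15.
LSB = 1.27 V / 2^15 = 38.757 µV.
Max error for round-to-nearest is LSB/2 = 19.4 µV.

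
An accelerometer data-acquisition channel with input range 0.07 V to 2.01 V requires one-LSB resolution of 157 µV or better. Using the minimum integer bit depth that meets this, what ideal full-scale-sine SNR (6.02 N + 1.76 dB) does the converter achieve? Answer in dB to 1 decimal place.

The full-scale span is 2.01 − (0.07) = 1.94 V.
1.94 V / 157 µV = 12360. Since 2^13 = 8192 and 2^14 = 16384, N = 14.
6.02(14) + 1.76 = 86.04 dB.

86.0 dB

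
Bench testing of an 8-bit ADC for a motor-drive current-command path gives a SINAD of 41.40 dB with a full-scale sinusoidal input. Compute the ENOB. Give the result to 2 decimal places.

Inverting SNR = 6.02 N + 1.76: N_eff = (41.40 − 1.76)/6.02 = 6.5847.

6.58 bits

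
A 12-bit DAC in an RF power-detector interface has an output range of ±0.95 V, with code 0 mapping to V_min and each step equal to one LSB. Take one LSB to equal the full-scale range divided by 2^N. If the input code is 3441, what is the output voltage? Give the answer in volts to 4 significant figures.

Span: 0.95 V − (-0.95 V) = 1.9 V. LSB = 1.9 V / 2^12.
V_out = -0.95 + 3441 × (1.9/4096) V
      = -0.95 V + 1.59617 V = 0.646167 V.

0.6462 V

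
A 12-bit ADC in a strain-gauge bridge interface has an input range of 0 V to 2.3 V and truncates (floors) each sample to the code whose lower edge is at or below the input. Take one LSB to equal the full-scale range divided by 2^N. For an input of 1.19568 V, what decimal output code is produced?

2129

V_FS = 2.3 V. LSB = 2.3 V / 2^12 ≈ 0.5615 mV.
V_in − V_min = 1.19568 − (0) = 1.19568 V.
Divide by LSB: 1.19568 × 4096/2.3 = 2129.3501.
Truncating gives code 2129.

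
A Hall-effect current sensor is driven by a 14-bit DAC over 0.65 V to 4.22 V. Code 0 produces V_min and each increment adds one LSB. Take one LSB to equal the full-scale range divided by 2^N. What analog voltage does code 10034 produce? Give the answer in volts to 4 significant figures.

2.836 V

Range = 4.22 − (0.65) = 3.57 V. LSB = 3.57 V / 2^14.
Output = V_min + (10034/16384) × range = 0.65 + 0.612427 × 3.57 V
      = 0.65 + 2.18636 = 2.83636 V.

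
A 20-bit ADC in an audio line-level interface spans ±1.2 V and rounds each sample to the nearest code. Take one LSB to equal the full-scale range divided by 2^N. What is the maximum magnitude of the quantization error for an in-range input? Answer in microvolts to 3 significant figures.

1.14 µV

Span: 1.2 V − (-1.2 V) = 2.4 V.
One LSB is 2.4 V / 1048576 = 2.2888 µV.
|e|_max = LSB/2 = 1.14 µV.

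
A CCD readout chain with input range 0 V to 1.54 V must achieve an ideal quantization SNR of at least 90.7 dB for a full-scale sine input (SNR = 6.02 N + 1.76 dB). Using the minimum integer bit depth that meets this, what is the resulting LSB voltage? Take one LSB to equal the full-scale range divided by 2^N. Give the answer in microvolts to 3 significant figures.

Full-scale range = 1.54 V.
Required N = ⌈(90.7 − 1.76)/6.02⌉ = ⌈14.774⌉ = 15.
LSB = 1.54 V / 2^15 = 47.0 µV.

47.0 µV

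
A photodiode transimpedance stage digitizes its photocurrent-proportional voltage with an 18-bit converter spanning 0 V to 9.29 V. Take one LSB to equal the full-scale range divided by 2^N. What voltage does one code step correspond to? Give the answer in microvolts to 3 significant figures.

35.4 µV

Range is 9.29 V.
There are 2^18 = 262144 steps.
LSB = 9.29 V ÷ 2^18 = 9.29/262144 V = 35.4 µV.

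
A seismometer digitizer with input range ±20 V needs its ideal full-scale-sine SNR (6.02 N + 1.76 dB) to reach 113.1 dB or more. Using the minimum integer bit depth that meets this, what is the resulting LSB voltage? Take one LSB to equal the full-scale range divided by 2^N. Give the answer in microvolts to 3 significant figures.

Span: 20 V − (-20 V) = 40 V.
Required N = ⌈(113.1 − 1.76)/6.02⌉ = ⌈18.495⌉ = 19.
One LSB is 40 V / 524288 = 76.3 µV.

76.3 µV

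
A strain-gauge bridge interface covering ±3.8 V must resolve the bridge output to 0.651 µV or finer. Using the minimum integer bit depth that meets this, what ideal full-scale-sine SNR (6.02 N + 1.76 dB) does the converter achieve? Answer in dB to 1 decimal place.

The full-scale span is 3.8 − (-3.8) = 7.6 V.
7.6 V / 0.651 µV = 1.167e7. Since 2^23 = 8388608 and 2^24 = 16777216, N = 24.
Ideal SNR at N = 24: 6.02·24 + 1.76 = 146.2 dB.

146.2 dB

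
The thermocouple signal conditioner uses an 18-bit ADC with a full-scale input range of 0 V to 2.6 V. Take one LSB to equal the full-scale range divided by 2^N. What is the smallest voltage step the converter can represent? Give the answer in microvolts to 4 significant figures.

9.918 µV

Range is 2.6 V.
There are 2^18 = 262144 steps.
Step size = 2.6/262144 V = 9.918 µV.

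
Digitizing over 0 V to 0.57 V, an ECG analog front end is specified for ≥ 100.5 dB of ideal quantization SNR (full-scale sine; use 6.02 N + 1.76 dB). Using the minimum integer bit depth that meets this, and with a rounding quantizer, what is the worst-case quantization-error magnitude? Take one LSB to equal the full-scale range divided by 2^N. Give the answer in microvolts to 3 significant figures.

Range is 0.57 V.
Required N = ⌈(100.5 − 1.76)/6.02⌉ = ⌈16.402⌉ = 17.
LSB = 0.57 V ÷ 2^17 = 0.57/131072 V = 4.3488 µV.
Half an LSB is 2.17 µV.

2.17 µV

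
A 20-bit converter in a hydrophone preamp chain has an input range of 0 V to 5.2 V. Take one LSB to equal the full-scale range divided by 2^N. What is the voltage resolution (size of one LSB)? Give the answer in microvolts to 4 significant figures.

4.959 µV

Range is 5.2 V.
2^20 = 1048576 levels.
Step size = 5.2/1048576 V = 4.959 µV.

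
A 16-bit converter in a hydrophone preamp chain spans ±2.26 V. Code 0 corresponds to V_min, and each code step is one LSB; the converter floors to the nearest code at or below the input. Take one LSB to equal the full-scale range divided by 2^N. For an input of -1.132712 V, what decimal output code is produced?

The full-scale span is 2.26 − (-2.26) = 4.52 V. LSB = 4.52 V / 2^16 ≈ 68.97 µV.
(V_in − V_min) × 2^16/range = (-1.132712 − (-2.26)) × 65536/4.52 = 16344.678.
Floor → code = 16344.

16344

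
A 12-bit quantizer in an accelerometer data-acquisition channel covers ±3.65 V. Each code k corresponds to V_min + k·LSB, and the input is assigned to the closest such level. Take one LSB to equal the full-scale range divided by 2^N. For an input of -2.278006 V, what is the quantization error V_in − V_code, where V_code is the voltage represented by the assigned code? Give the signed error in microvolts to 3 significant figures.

The full-scale span is 3.65 − (-3.65) = 7.3 V. LSB = 7.3 V / 2^12 ≈ 1.782 mV.
(-2.278006 − (-3.65)) / LSB = 1.371994 × 4096/7.3 = 769.8202. Nearest integer: k = 770.
V_code = -3.65 + (770/4096) × 7.3 = -2.277685547 V.
Error = V_in − V_code = -2.278006 − (-2.277685547) = −320 µV.

−320 µV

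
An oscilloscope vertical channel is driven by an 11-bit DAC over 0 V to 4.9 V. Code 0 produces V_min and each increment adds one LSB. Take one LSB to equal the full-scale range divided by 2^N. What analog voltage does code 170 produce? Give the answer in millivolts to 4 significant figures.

406.7 mV

Range is 4.9 V. LSB = 4.9 V / 2^11.
V_out = 0 + 170 × (4.9/2048) V
      = 0 V + 0.406738 V = 0.406738 V.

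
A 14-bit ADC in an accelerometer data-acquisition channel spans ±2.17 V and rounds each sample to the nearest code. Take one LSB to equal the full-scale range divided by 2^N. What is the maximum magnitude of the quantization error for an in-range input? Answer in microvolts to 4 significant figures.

Span: 2.17 V − (-2.17 V) = 4.34 V.
One LSB is 4.34 V / 16384 = 264.893 µV.
Worst-case error for round-to-nearest is half an LSB: 132.4 µV.

132.4 µV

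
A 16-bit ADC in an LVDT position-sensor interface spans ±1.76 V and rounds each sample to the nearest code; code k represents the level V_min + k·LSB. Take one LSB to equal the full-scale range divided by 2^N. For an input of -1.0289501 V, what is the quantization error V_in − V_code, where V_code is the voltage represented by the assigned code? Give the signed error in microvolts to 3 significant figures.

Span: 1.76 V − (-1.76 V) = 3.52 V. LSB = 3.52 V / 2^16 ≈ 53.71 µV.
Position in LSBs: (-1.0289501 − (-1.76)) × 65536/3.52 = 13610.8200; rounding gives k = 13611.
V_code = V_min + k × range/2^16 = -1.76 + 13611 × 3.52/65536 = -1.0289404297 V.
V_in − V_code = -1.0289501 − (-1.0289404297) = −9.67 µV.

−9.67 µV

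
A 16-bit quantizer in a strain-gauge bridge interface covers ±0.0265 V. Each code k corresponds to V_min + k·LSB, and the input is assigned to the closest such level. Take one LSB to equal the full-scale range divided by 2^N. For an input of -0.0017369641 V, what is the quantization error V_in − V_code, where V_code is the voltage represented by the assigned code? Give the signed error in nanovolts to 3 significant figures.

Span: 0.0265 V − (-0.0265 V) = 0.053 V. LSB = 0.053 V / 2^16 ≈ 0.8087 µV.
(-0.0017369641 − (-0.0265)) / LSB = 0.0247630359 × 65536/0.053 = 30620.1947. Nearest integer: k = 30620.
V_code = -0.0265 + (30620/65536) × 0.053 = -0.0017371215820 V.
Error = V_in − V_code = -0.0017369641 − (-0.0017371215820) = +157 nV.

+157 nV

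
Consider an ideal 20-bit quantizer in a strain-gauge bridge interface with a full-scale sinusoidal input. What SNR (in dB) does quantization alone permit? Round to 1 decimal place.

6.02(20) + 1.76 = 120.40 + 1.76 = 122.16 dB.

122.2 dB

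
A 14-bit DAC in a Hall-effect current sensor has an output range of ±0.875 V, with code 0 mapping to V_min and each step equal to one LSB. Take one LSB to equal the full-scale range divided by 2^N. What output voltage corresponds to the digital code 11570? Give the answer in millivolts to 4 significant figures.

360.8 mV

Full-scale range = 0.875 V − (-0.875 V) = 1.75 V. LSB = 1.75 V / 2^14.
V_out = -0.875 + 11570 × (1.75/16384) V
      = -0.875 V + 1.23581 V = 0.360809 V.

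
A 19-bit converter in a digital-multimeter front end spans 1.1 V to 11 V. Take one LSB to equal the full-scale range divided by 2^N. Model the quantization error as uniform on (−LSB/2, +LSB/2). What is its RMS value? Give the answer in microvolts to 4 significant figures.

5.451 µV

Full-scale range = 11 V − (1.1 V) = 9.9 V.
LSB = 9.9 V ÷ 2^19 = 9.9/524288 V = 18.8828 µV.
V_rms = LSB/√12 = 18.8828 µV / √12 = 5.451 µV.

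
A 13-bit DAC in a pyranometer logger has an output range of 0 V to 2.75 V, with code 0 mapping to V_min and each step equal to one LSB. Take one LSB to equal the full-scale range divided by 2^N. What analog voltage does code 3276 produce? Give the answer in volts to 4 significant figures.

1.100 V

Range is 2.75 V. LSB = 2.75 V / 2^13.
Output = V_min + (3276/8192) × range = 0 + 0.399902 × 2.75 V
      = 0 V + 1.09973 V = 1.09973 V.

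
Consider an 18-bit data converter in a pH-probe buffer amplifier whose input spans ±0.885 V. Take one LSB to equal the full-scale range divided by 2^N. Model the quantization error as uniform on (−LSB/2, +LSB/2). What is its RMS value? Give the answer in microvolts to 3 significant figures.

Full-scale range = 0.885 V − (-0.885 V) = 1.77 V.
One LSB is 1.77 V / 262144 = 6.7520 µV.
σ_q = LSB/√12 = 6.7520 µV/3.4641 = 1.95 µV.

1.95 µV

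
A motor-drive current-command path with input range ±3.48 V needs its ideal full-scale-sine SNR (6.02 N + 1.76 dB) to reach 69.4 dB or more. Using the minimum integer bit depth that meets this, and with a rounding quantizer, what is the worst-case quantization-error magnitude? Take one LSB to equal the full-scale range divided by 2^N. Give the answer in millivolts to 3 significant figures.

Full-scale range = 3.48 V − (-3.48 V) = 6.96 V.
N ≥ (69.4 − 1.76)/6.02 = 11.236 → N_min = 12.
LSB = 6.96 V ÷ 2^12 = 6.96/4096 V = 1.6992 mV.
Max error for round-to-nearest is LSB/2 = 0.850 mV.

0.850 mV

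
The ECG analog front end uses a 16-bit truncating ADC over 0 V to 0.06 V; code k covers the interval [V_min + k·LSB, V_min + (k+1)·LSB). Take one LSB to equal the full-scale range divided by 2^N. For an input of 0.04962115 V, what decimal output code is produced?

Span = 0.06 V. LSB = 0.06 V / 2^16 ≈ 0.9155 µV.
code = ⌊(V_in − V_min)/LSB⌋ = ⌊(V_in − V_min) × 2^16 / range⌋
     = ⌊(0.04962115 − (0)) × 65536 / 0.06⌋ = ⌊0.04962115 × 65536/0.06⌋
     = ⌊54199.528⌋ = 54199.

54199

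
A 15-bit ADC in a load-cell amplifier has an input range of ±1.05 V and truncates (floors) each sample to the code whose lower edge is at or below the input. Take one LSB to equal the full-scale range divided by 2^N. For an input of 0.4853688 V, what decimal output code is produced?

Full-scale range = 1.05 V − (-1.05 V) = 2.1 V. LSB = 2.1 V / 2^15 ≈ 64.09 µV.
V_in − V_min = 0.4853688 − (-1.05) = 1.5353688 V.
Divide by LSB: 1.5353688 × 32768/2.1 = 23957.6023.
Truncating gives code 23957.

23957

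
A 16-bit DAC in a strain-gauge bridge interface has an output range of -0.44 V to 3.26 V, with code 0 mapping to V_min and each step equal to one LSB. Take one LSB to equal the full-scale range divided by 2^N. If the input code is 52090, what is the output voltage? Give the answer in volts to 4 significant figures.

2.501 V

Full-scale range = 3.26 V − (-0.44 V) = 3.7 V. LSB = 3.7 V / 2^16.
V_out = V_min + code × LSB = -0.44 V + 52090 × 3.7 V / 65536
      = -0.44 + 2.94087 = 2.50087 V.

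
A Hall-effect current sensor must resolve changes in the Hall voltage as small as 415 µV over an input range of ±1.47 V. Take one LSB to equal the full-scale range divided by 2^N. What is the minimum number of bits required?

The full-scale span is 1.47 − (-1.47) = 2.94 V.
Need 2^N ≥ 2.94 V / 415 µV = 7084 → N_min = 13.

13 bits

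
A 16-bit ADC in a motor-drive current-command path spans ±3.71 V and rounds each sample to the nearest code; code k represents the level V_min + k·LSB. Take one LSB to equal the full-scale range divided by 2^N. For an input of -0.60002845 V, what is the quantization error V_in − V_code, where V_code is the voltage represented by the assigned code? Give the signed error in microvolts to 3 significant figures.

+38.7 µV

Range = 3.71 − (-3.71) = 7.42 V. LSB = 7.42 V / 2^16 ≈ 113.2 µV.
(-0.60002845 − (-3.71)) / LSB = 3.10997155 × 65536/7.42 = 27468.3417. Nearest integer: k = 27468.
V_code = -3.71 + (27468/65536) × 7.42 = -0.60006713867 V.
V_in − V_code = -0.60002845 − (-0.60006713867) = +38.7 µV.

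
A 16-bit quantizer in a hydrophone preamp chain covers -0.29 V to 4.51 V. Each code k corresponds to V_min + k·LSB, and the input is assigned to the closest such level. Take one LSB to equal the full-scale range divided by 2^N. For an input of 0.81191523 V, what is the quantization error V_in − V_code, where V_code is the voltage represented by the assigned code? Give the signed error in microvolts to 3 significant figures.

−13.5 µV

Range = 4.51 − (-0.29) = 4.8 V. LSB = 4.8 V / 2^16 ≈ 73.24 µV.
(V_in − V_min)/LSB = (0.81191523 − (-0.29)) × 65536/4.8 = 15044.8159 → nearest code k = 15045.
V_code = V_min + k × range/2^16 = -0.29 + 15045 × 4.8/65536 = 0.81192871094 V.
Error = V_in − V_code = 0.81191523 − (0.81192871094) = −13.5 µV.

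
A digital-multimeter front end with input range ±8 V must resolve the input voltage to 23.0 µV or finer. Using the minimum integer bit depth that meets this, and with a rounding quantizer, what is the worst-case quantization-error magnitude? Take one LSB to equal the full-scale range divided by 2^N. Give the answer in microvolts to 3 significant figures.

7.63 µV

Span: 8 V − (-8 V) = 16 V.
Required number of levels: 16/23.0 µV = 695650; smallest N with 2^N ≥ that is 20.
Step size = 16/1048576 V = 15.259 µV.
|e|_max = LSB/2 = 7.63 µV.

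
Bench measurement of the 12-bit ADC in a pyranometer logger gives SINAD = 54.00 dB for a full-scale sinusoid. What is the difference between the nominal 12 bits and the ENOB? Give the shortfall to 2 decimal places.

ENOB = (SINAD − 1.76)/6.02 = (54.00 − 1.76)/6.02 = 8.6777 bits.
Lost resolution: 12 − 8.6777 = 3.3223 bits.

3.32 bits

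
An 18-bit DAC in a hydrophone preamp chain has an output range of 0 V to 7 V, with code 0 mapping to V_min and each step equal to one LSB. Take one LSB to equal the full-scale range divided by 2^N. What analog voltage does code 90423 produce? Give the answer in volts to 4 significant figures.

V_FS = 7 V. LSB = 7 V / 2^18.
V_out = V_min + code × LSB = 0 V + 90423 × 7 V / 262144
      = 0 V + 2.41455 V = 2.41455 V.

2.415 V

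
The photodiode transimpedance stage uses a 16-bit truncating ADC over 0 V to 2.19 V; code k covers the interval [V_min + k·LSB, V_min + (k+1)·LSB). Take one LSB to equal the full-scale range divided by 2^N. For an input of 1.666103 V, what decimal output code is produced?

Range is 2.19 V. LSB = 2.19 V / 2^16 ≈ 33.42 µV.
(V_in − V_min) × 2^16/range = (1.666103 − (0)) × 65536/2.19 = 49858.322.
Floor → code = 49858.

49858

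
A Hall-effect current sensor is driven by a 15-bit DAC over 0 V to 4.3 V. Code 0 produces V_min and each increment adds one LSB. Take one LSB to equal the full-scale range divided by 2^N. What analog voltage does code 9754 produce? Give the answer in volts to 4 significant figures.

V_FS = 4.3 V. LSB = 4.3 V / 2^15.
V_out = 0 + 9754 × (4.3/32768) V
      = 0 + 1.27997 = 1.27997 V.

1.280 V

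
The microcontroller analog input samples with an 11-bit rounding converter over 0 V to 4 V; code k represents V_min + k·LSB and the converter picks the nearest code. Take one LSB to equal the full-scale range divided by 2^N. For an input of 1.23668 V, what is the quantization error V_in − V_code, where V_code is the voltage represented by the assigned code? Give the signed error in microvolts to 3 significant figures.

Span = 4 V. LSB = 4 V / 2^11 ≈ 1.953 mV.
(V_in − V_min)/LSB = (1.23668 − (0)) × 2048/4 = 633.1802 → nearest code k = 633.
V_code = V_min + k × range/2^11 = 0 + 633 × 4/2048 = 1.236328125 V.
e = 1.23668 − (1.236328125) = +352 µV.

+352 µV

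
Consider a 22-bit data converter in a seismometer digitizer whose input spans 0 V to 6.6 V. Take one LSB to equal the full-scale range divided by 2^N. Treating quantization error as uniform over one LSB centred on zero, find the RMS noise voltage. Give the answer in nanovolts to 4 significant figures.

Range is 6.6 V.
Step size = 6.6/4194304 V = 1.57356 µV.
For a uniform distribution on [−LSB/2, +LSB/2], V_rms = LSB/√12 = 1.57356 µV/3.4641 = 454.2 nV.

454.2 nV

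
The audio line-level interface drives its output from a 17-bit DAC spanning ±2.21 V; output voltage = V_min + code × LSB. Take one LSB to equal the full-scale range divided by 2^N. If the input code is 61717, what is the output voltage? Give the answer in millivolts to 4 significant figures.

Full-scale range = 2.21 V − (-2.21 V) = 4.42 V. LSB = 4.42 V / 2^17.
Output = V_min + (61717/131072) × range = -2.21 + 0.470863 × 4.42 V
      = -2.21 V + 2.08122 V = -0.128784 V.

-128.8 mV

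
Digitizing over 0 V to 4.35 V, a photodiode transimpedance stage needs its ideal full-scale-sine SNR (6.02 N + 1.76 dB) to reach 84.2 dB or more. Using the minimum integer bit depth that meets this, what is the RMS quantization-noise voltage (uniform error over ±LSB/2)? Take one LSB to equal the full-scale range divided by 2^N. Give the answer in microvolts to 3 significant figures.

Range is 4.35 V.
6.02 N + 1.76 ≥ 84.2 gives N ≥ 13.694, so the minimum integer is 14.
LSB = 4.35 V ÷ 2^14 = 4.35/16384 V = 265.50 µV.
σ_q = LSB/√12 = 265.50 µV/3.4641 = 76.6 µV.

76.6 µV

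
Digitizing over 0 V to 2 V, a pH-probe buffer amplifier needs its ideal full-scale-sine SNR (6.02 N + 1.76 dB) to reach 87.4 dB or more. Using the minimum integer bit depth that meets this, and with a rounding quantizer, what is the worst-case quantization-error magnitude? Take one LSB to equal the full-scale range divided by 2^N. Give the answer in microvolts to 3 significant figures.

30.5 µV

V_FS = 2 V.
N ≥ (87.4 − 1.76)/6.02 = 14.226 → N_min = 15.
One LSB is 2 V / 32768 = 61.035 µV.
Max error for round-to-nearest is LSB/2 = 30.5 µV.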